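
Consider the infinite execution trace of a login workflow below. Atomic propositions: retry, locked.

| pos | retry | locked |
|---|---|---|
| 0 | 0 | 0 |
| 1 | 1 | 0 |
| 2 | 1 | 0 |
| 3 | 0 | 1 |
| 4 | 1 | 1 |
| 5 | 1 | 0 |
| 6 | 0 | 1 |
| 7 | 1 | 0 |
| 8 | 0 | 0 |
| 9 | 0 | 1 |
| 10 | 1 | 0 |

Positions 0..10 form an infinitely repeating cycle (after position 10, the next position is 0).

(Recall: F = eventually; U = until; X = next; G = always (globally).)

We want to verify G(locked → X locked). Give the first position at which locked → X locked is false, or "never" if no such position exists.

Check locked → X locked at each position in order: 0 ✓, 1 ✓, 2 ✓, 3 ✓.
At position 4 the labels are {locked, retry} and the next position 5 has {retry}, so locked → X locked is false there. This is the first violation.

4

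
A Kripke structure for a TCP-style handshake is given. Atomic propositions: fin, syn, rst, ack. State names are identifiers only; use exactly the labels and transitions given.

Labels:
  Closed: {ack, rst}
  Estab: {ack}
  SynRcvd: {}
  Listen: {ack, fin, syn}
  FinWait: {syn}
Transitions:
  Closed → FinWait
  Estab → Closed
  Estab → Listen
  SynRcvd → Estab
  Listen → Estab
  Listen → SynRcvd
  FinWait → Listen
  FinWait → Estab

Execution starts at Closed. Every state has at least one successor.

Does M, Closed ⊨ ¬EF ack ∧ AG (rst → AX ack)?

States satisfying ack: {Closed, Estab, Listen}.
States satisfying EF ack: {Closed, Estab, SynRcvd, Listen, FinWait}.
States satisfying ¬EF ack: ∅.
States satisfying rst → AX ack: {Estab, SynRcvd, Listen, FinWait}.
States satisfying AG (rst → AX ack): ∅.
States satisfying ¬EF ack ∧ AG (rst → AX ack): ∅.
Closed ∉ Sat(¬EF ack ∧ AG (rst → AX ack)).

No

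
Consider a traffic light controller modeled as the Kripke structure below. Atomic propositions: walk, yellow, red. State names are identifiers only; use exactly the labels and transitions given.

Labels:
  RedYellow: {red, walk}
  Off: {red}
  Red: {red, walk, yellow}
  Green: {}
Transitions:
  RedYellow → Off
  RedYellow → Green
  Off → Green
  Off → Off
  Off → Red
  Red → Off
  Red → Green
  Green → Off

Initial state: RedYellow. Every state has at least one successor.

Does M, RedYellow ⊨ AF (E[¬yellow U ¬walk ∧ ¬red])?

States satisfying E[¬yellow U ¬walk ∧ ¬red]: {RedYellow, Off, Green}.
States satisfying AF (E[¬yellow U ¬walk ∧ ¬red]): {RedYellow, Off, Red, Green}.
RedYellow ∈ Sat(AF (E[¬yellow U ¬walk ∧ ¬red])).

Holds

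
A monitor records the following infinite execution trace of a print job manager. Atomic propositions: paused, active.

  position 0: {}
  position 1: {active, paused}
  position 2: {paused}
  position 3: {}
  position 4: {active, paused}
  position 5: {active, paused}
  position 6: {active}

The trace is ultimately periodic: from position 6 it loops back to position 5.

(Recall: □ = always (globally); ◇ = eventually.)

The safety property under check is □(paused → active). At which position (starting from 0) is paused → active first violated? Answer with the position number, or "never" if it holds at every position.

2

Check paused → active at each position in order: 0 ✓, 1 ✓.
At position 2 the labels are {paused}, so paused → active is false there. This is the first violation.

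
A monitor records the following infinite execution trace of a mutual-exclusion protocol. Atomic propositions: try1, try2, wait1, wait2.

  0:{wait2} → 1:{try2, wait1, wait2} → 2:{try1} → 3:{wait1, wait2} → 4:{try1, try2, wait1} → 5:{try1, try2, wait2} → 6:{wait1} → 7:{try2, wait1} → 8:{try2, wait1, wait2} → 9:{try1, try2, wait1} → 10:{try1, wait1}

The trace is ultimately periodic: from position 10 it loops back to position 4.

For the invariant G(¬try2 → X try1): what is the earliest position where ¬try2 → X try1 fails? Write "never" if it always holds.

At position 0 the labels are {wait2} and the next position 1 has {try2, wait1, wait2}, so ¬try2 → X try1 is false there. This is the first violation.

0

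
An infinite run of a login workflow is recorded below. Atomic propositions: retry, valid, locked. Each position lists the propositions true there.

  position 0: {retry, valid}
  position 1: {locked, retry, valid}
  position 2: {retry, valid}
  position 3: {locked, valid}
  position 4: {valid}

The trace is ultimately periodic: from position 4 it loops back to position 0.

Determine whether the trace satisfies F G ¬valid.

G ¬valid is false at every position 0..4, so it never becomes true and F G ¬valid fails.

No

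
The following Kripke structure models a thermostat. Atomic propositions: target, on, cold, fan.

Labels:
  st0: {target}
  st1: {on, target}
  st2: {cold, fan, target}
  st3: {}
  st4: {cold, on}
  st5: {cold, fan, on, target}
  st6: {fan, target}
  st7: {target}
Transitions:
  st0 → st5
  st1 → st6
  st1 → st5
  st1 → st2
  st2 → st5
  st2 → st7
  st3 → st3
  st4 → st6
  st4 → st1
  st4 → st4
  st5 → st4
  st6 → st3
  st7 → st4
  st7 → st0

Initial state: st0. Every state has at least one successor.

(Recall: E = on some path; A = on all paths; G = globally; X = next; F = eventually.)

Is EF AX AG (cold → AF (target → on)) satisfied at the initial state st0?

Yes

States satisfying AX AG (cold → AF (target → on)): {st0, st1, st2, st3, st4, st5, st6, st7}.
States satisfying EF AX AG (cold → AF (target → on)): {st0, st1, st2, st3, st4, st5, st6, st7}.
Some path from st0 reaches a state where AX AG (cold → AF (target → on)) holds.
st0 ∈ Sat(EF AX AG (cold → AF (target → on))).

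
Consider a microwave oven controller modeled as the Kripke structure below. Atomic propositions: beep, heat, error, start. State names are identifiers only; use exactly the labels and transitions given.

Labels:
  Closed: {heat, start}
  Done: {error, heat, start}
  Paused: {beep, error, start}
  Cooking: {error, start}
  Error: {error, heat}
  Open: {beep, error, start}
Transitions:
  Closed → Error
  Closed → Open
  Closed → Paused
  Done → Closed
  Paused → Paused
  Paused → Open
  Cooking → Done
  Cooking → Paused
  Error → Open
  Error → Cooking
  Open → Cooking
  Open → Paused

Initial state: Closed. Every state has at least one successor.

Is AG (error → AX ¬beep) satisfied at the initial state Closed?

Violated

States satisfying error → AX ¬beep: {Closed, Done}.
States satisfying AG (error → AX ¬beep): ∅.
Cooking is reachable from Closed and violates error → AX ¬beep, so AG fails at Closed.
Closed ∉ Sat(AG (error → AX ¬beep)).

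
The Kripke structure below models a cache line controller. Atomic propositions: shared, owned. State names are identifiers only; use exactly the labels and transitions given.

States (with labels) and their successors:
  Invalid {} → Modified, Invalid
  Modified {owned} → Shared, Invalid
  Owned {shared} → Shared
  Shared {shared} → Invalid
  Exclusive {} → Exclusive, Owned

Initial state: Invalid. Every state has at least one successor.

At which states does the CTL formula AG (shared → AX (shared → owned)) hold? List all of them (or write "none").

States satisfying shared → AX (shared → owned): {Invalid, Modified, Shared, Exclusive}.
States satisfying AG (shared → AX (shared → owned)): {Invalid, Modified, Shared}.

{Invalid, Modified, Shared}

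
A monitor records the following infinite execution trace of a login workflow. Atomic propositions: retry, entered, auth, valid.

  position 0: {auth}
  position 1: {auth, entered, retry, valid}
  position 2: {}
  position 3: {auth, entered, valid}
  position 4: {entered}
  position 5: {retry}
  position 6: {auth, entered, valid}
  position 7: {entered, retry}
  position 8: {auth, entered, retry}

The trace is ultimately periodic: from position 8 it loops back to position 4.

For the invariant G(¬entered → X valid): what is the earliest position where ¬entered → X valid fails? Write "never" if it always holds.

never

¬entered → X valid holds at every position 0..8, and those are all the positions the trace ever visits, so the invariant G(¬entered → X valid) is never violated.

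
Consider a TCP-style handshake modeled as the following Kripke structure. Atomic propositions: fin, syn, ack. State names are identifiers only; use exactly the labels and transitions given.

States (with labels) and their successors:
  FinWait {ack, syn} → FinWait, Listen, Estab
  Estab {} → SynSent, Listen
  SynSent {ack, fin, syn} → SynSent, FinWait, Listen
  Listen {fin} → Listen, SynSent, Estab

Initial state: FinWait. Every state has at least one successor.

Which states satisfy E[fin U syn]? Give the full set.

{FinWait, SynSent, Listen}

States satisfying fin: {SynSent, Listen}.
States satisfying syn: {FinWait, SynSent}.
States satisfying E[fin U syn]: {FinWait, SynSent, Listen}.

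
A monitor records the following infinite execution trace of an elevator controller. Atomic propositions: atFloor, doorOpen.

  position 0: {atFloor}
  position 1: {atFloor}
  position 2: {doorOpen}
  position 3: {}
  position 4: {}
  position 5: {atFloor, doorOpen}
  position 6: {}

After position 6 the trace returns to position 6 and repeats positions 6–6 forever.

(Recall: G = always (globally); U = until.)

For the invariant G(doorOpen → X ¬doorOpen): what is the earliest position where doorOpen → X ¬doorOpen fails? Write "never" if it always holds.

never

doorOpen → X ¬doorOpen holds at every position 0..6, and those are all the positions the trace ever visits, so the invariant G(doorOpen → X ¬doorOpen) is never violated.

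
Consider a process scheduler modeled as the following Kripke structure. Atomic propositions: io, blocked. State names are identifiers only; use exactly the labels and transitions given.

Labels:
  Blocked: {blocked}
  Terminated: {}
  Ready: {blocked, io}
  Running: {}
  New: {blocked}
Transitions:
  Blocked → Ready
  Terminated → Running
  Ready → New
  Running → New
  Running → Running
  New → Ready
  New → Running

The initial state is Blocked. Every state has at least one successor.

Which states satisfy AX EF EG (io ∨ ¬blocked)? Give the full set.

States satisfying EF EG (io ∨ ¬blocked): {Blocked, Terminated, Ready, Running, New}.
States satisfying AX EF EG (io ∨ ¬blocked): {Blocked, Terminated, Ready, Running, New}.

{Blocked, Terminated, Ready, Running, New}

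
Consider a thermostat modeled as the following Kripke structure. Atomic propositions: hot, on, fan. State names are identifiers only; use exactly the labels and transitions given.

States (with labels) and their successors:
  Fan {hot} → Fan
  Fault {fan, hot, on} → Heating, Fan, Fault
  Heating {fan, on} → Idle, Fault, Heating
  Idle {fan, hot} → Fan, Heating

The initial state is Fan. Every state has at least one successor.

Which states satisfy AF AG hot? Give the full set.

{Fan}

States satisfying AG hot: {Fan}.
States satisfying AF AG hot: {Fan}.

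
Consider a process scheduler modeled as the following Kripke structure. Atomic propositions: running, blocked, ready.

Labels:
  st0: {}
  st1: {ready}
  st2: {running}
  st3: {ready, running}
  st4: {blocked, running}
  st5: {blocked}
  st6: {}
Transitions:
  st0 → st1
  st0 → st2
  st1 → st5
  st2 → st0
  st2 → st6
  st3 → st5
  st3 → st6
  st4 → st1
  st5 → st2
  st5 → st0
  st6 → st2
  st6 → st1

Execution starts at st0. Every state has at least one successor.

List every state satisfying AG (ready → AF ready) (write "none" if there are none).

States satisfying ready → AF ready: {st0, st1, st2, st3, st4, st5, st6}.
States satisfying AG (ready → AF ready): {st0, st1, st2, st3, st4, st5, st6}.

{st0, st1, st2, st3, st4, st5, st6}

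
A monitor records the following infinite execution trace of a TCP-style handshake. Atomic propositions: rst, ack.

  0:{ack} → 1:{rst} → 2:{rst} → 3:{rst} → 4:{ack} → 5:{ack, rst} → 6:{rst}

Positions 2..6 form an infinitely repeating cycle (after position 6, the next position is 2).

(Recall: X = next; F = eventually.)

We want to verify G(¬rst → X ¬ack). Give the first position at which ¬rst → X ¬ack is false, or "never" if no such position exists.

4

Check ¬rst → X ¬ack at each position in order: 0 ✓, 1 ✓, 2 ✓, 3 ✓.
At position 4 the labels are {ack} and the next position 5 has {ack, rst}, so ¬rst → X ¬ack is false there. This is the first violation.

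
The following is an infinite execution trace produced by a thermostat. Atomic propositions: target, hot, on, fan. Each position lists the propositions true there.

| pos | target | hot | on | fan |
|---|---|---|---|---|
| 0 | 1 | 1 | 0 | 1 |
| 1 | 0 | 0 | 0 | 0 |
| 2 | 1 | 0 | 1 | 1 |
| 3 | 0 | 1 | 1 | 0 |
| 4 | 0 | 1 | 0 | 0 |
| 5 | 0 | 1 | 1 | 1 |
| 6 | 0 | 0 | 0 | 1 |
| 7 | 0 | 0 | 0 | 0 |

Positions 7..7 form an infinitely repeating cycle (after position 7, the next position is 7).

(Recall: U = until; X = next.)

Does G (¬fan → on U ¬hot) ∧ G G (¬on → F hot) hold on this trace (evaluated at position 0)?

Does not hold

¬fan → on U ¬hot must hold at every position from 0 onward. It fails at position 3, so G (¬fan → on U ¬hot) is false.
Positions where ¬fan holds: 1, 3, 4, 7.
Check on U ¬hot at each: 1→ok, 3→fails, 4→fails, 7→ok.
G (¬on → F hot) must hold at every position from 0 onward. It fails at position 0, so G G (¬on → F hot) is false.
At position 0: G (¬fan → on U ¬hot) is false; G G (¬on → F hot) is false; so G (¬fan → on U ¬hot) ∧ G G (¬on → F hot) is false.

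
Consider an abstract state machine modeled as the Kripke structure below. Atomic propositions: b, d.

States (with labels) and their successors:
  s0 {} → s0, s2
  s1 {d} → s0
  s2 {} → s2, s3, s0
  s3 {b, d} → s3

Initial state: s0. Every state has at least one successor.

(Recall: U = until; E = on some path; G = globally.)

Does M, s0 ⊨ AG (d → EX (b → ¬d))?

States satisfying d → EX (b → ¬d): {s0, s1, s2}.
States satisfying AG (d → EX (b → ¬d)): ∅.
s3 is reachable from s0 and violates d → EX (b → ¬d), so AG fails at s0.
s0 ∉ Sat(AG (d → EX (b → ¬d))).

No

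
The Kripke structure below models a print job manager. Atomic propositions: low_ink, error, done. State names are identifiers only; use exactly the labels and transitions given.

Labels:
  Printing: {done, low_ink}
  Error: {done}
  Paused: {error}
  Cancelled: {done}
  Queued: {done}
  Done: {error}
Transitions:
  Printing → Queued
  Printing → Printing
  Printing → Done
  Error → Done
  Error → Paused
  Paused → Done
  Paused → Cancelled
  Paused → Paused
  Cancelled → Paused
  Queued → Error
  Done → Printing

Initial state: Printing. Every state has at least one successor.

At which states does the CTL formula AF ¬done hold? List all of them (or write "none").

{Error, Paused, Cancelled, Queued, Done}

States satisfying ¬done: {Paused, Done}.
States satisfying AF ¬done: {Error, Paused, Cancelled, Queued, Done}.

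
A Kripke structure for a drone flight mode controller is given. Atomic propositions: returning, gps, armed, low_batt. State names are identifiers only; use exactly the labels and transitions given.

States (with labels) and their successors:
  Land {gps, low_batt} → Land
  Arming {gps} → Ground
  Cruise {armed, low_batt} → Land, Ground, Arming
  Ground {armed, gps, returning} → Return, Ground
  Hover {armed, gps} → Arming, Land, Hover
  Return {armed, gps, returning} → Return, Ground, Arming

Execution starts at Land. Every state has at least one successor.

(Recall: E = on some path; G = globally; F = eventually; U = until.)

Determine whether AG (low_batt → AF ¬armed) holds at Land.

States satisfying low_batt → AF ¬armed: {Land, Arming, Ground, Hover, Return}.
States satisfying AG (low_batt → AF ¬armed): {Land, Arming, Ground, Hover, Return}.
Every state reachable from Land satisfies low_batt → AF ¬armed.
Land ∈ Sat(AG (low_batt → AF ¬armed)).

Satisfied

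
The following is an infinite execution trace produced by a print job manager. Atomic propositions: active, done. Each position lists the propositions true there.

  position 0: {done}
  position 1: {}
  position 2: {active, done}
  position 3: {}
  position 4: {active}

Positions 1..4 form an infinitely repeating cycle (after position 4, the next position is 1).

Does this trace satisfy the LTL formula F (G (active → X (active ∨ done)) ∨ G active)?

Violated

G (active → X (active ∨ done)) ∨ G active is false at every position 0..4, so it never becomes true and F (G (active → X (active ∨ done)) ∨ G active) fails.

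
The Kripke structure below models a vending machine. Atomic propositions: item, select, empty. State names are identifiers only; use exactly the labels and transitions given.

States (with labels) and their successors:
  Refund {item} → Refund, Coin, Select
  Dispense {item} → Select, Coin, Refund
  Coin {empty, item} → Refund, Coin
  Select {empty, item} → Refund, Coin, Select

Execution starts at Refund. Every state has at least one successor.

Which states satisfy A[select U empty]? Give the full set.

States satisfying select: ∅.
States satisfying empty: {Coin, Select}.
States satisfying A[select U empty]: {Coin, Select}.

{Coin, Select}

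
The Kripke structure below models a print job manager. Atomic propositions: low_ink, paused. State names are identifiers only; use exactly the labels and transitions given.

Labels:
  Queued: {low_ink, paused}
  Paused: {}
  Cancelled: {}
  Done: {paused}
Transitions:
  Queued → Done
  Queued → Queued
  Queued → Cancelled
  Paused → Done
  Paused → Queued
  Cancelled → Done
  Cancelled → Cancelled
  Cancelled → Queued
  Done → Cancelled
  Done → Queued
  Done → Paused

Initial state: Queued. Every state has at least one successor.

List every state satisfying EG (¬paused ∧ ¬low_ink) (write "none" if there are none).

{Cancelled}

States satisfying ¬paused ∧ ¬low_ink: {Paused, Cancelled}.
States satisfying EG (¬paused ∧ ¬low_ink): {Cancelled}.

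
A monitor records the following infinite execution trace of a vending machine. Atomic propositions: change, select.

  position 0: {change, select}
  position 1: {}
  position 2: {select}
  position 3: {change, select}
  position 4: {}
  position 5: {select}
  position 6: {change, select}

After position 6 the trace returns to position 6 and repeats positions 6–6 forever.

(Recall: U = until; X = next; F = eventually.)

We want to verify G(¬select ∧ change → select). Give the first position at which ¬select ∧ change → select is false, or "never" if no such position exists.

¬select ∧ change → select holds at every position 0..6, and those are all the positions the trace ever visits, so the invariant G(¬select ∧ change → select) is never violated.

never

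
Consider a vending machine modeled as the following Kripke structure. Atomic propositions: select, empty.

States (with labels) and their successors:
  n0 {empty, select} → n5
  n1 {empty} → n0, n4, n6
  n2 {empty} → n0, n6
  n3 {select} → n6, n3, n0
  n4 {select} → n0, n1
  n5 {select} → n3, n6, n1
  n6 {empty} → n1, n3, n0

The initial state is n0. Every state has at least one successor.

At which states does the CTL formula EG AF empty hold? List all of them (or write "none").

States satisfying AF empty: {n0, n1, n2, n4, n6}.
States satisfying EG AF empty: {n1, n2, n4, n6}.

{n1, n2, n4, n6}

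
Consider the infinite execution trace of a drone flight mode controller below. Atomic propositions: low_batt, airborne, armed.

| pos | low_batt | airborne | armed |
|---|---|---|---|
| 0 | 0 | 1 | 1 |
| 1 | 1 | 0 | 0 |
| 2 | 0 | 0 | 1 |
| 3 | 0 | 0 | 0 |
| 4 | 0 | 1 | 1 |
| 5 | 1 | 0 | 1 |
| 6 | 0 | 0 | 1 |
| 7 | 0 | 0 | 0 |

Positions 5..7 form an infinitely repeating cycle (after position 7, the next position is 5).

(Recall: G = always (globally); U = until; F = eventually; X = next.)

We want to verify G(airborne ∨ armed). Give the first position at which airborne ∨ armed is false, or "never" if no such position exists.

Check airborne ∨ armed at each position in order: 0 ✓.
At position 1 the labels are {low_batt}, so airborne ∨ armed is false there. This is the first violation.

1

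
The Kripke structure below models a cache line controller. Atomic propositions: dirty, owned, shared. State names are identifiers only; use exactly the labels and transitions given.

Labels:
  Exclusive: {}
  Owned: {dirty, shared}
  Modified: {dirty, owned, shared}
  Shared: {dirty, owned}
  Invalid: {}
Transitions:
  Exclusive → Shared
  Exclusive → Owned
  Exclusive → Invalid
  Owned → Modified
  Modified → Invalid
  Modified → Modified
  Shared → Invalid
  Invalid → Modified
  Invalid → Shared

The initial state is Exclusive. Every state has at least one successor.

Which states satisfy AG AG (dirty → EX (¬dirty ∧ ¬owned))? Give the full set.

{Modified, Shared, Invalid}

States satisfying AG (dirty → EX (¬dirty ∧ ¬owned)): {Modified, Shared, Invalid}.
States satisfying AG AG (dirty → EX (¬dirty ∧ ¬owned)): {Modified, Shared, Invalid}.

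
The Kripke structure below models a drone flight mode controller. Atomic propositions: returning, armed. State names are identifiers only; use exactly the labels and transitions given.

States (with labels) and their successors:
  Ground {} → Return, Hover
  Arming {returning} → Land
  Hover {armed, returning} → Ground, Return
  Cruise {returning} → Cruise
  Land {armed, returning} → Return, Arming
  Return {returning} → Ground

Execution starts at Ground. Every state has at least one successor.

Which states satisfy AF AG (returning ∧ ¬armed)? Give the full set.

{Cruise}

States satisfying AG (returning ∧ ¬armed): {Cruise}.
States satisfying AF AG (returning ∧ ¬armed): {Cruise}.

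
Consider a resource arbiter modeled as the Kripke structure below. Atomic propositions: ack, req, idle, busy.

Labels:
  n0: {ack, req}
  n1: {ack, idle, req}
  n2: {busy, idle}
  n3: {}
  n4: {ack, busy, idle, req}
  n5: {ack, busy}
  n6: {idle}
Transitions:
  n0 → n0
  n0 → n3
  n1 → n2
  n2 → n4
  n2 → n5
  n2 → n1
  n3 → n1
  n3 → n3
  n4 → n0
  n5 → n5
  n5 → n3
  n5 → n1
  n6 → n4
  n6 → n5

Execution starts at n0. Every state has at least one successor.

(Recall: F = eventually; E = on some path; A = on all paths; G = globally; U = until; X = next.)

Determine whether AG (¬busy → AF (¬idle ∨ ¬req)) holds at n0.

States satisfying ¬busy → AF (¬idle ∨ ¬req): {n0, n1, n2, n3, n4, n5, n6}.
States satisfying AG (¬busy → AF (¬idle ∨ ¬req)): {n0, n1, n2, n3, n4, n5, n6}.
Every state reachable from n0 satisfies ¬busy → AF (¬idle ∨ ¬req).
n0 ∈ Sat(AG (¬busy → AF (¬idle ∨ ¬req))).

Satisfied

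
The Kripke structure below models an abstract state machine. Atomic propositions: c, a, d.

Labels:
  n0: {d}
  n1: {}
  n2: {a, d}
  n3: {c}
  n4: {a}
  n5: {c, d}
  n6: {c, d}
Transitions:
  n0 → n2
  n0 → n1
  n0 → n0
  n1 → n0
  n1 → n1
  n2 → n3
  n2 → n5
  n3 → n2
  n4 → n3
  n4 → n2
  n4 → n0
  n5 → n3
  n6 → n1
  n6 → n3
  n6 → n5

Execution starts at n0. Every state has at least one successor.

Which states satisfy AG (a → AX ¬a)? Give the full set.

States satisfying a → AX ¬a: {n0, n1, n2, n3, n5, n6}.
States satisfying AG (a → AX ¬a): {n0, n1, n2, n3, n5, n6}.

{n0, n1, n2, n3, n5, n6}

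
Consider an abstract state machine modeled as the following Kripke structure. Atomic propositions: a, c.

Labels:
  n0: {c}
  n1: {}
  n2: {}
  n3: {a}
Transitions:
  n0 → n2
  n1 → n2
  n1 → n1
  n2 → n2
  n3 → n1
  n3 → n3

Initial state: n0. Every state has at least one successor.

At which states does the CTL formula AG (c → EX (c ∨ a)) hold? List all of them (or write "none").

States satisfying c → EX (c ∨ a): {n1, n2, n3}.
States satisfying AG (c → EX (c ∨ a)): {n1, n2, n3}.

{n1, n2, n3}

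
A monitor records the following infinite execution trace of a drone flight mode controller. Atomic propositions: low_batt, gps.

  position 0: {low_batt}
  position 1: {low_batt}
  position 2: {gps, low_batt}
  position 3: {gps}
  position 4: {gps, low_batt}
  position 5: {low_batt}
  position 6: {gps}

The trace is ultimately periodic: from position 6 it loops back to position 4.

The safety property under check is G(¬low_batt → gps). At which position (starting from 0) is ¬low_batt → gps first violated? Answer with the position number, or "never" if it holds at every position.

never

¬low_batt → gps holds at every position 0..6, and those are all the positions the trace ever visits, so the invariant G(¬low_batt → gps) is never violated.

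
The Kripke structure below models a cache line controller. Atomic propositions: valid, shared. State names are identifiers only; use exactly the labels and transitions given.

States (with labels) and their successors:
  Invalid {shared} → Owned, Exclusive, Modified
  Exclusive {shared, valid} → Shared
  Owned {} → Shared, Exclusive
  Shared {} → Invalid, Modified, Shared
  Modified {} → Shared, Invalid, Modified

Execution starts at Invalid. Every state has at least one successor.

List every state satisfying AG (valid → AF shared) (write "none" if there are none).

States satisfying valid → AF shared: {Invalid, Exclusive, Owned, Shared, Modified}.
States satisfying AG (valid → AF shared): {Invalid, Exclusive, Owned, Shared, Modified}.

{Invalid, Exclusive, Owned, Shared, Modified}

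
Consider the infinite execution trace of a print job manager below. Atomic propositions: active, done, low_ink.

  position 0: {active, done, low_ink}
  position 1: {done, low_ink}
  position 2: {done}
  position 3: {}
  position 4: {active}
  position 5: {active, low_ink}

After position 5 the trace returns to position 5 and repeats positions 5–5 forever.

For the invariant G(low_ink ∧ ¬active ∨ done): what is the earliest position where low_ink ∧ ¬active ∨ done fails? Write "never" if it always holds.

3

Check low_ink ∧ ¬active ∨ done at each position in order: 0 ✓, 1 ✓, 2 ✓.
At position 3 the labels are {}, so low_ink ∧ ¬active ∨ done is false there. This is the first violation.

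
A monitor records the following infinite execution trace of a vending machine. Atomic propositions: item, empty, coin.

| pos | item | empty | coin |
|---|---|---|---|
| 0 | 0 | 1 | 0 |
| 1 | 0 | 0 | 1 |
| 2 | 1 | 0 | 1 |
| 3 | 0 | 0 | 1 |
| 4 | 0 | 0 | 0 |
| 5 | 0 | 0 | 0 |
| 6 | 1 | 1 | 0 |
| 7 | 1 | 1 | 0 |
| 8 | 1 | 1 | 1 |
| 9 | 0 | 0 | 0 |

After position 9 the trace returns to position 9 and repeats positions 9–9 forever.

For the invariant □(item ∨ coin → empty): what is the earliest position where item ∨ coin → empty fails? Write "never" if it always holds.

Check item ∨ coin → empty at each position in order: 0 ✓.
At position 1 the labels are {coin}, so item ∨ coin → empty is false there. This is the first violation.

1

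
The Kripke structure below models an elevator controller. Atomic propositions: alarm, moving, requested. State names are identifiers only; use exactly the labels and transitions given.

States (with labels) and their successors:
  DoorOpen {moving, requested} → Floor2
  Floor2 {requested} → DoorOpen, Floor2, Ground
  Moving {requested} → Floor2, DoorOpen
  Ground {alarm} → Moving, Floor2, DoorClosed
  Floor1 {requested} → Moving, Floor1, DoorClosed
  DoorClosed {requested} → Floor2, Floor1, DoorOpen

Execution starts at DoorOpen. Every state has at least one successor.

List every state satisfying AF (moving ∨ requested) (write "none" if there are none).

{DoorOpen, Floor2, Moving, Ground, Floor1, DoorClosed}

States satisfying moving ∨ requested: {DoorOpen, Floor2, Moving, Floor1, DoorClosed}.
States satisfying AF (moving ∨ requested): {DoorOpen, Floor2, Moving, Ground, Floor1, DoorClosed}.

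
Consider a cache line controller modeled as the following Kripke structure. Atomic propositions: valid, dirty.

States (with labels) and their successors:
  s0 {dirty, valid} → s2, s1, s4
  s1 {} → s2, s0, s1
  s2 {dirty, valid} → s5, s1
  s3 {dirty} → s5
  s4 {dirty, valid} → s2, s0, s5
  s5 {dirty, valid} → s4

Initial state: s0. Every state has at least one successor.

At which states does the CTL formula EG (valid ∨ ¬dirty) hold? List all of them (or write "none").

{s0, s1, s2, s4, s5}

States satisfying valid ∨ ¬dirty: {s0, s1, s2, s4, s5}.
States satisfying EG (valid ∨ ¬dirty): {s0, s1, s2, s4, s5}.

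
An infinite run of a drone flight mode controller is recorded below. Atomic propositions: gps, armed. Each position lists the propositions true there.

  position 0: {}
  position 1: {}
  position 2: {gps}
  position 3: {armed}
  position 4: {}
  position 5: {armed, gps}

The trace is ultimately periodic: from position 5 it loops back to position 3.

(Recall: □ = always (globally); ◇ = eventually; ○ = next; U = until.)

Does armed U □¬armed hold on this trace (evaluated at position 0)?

No

Walking from position 0: at position 0, □¬armed has not yet held and armed fails, so armed U □¬armed is false.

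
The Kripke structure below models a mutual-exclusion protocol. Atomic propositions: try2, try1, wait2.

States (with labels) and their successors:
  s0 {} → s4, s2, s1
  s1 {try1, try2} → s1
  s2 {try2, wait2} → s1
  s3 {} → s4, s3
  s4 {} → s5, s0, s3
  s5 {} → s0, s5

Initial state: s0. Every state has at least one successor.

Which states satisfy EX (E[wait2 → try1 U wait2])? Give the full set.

{s0, s3, s4, s5}

States satisfying E[wait2 → try1 U wait2]: {s0, s2, s3, s4, s5}.
States satisfying EX (E[wait2 → try1 U wait2]): {s0, s3, s4, s5}.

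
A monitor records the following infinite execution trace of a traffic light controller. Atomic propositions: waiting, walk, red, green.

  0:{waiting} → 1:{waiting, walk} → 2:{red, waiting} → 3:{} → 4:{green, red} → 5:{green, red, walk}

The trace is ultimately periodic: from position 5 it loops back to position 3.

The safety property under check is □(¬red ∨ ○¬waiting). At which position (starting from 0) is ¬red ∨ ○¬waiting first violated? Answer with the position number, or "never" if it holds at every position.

¬red ∨ ○¬waiting holds at every position 0..5, and those are all the positions the trace ever visits, so the invariant □(¬red ∨ ○¬waiting) is never violated.

never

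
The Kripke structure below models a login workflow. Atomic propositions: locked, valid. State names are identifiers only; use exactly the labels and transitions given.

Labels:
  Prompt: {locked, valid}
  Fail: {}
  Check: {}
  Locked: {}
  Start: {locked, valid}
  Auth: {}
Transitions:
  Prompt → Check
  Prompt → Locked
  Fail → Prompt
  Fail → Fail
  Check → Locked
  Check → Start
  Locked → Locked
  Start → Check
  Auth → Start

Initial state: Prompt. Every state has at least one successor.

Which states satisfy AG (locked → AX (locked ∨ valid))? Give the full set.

{Locked}

States satisfying locked → AX (locked ∨ valid): {Fail, Check, Locked, Auth}.
States satisfying AG (locked → AX (locked ∨ valid)): {Locked}.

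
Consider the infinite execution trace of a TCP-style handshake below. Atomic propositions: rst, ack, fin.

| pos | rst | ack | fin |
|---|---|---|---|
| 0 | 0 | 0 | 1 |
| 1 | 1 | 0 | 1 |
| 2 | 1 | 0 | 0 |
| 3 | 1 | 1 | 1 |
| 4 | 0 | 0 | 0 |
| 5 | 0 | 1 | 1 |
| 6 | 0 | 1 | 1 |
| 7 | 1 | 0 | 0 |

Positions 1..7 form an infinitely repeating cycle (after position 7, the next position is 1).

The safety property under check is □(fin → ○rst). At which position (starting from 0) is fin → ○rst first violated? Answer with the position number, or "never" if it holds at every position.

3

Check fin → ○rst at each position in order: 0 ✓, 1 ✓, 2 ✓.
At position 3 the labels are {ack, fin, rst} and the next position 4 has {}, so fin → ○rst is false there. This is the first violation.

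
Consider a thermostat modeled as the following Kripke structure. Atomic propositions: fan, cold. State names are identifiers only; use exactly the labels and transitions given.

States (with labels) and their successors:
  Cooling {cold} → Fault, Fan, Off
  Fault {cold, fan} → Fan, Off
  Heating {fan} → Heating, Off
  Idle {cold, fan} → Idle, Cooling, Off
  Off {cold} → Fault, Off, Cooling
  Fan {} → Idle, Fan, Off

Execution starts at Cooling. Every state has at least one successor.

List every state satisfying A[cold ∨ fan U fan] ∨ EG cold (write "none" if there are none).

{Cooling, Fault, Heating, Idle, Off}

States satisfying cold ∨ fan: {Cooling, Fault, Heating, Idle, Off}.
States satisfying fan: {Fault, Heating, Idle}.
States satisfying A[cold ∨ fan U fan]: {Fault, Heating, Idle}.
States satisfying cold: {Cooling, Fault, Idle, Off}.
States satisfying EG cold: {Cooling, Fault, Idle, Off}.
States satisfying A[cold ∨ fan U fan] ∨ EG cold: {Cooling, Fault, Heating, Idle, Off}.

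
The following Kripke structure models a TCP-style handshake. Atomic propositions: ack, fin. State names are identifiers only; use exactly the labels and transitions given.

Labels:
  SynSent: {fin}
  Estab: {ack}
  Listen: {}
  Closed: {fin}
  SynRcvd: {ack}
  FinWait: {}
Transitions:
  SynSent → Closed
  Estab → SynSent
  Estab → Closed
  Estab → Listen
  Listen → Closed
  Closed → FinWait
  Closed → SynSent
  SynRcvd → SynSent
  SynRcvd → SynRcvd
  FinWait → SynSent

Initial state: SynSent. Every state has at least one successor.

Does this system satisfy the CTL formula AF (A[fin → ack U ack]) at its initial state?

Violated

States satisfying A[fin → ack U ack]: {Estab, SynRcvd}.
States satisfying AF (A[fin → ack U ack]): {Estab, SynRcvd}.
There is a path from SynSent along which A[fin → ack U ack] never holds.
SynSent ∉ Sat(AF (A[fin → ack U ack])).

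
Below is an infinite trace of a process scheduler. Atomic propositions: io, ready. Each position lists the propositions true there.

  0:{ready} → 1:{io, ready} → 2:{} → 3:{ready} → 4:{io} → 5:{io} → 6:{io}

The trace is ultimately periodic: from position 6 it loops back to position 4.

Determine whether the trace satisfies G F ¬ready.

F ¬ready holds at every position 0..6, and those are all positions ever visited, so G F ¬ready holds.

Holds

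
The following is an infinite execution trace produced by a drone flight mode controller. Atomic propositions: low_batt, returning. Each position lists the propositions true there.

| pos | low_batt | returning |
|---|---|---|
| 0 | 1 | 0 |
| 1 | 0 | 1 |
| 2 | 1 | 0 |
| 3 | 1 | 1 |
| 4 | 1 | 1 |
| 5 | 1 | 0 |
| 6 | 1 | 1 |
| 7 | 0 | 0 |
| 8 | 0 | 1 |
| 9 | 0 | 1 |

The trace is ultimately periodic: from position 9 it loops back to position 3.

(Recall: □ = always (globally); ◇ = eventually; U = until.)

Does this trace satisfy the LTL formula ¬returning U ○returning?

Holds

Walking from position 0: ○returning first holds at position 0, and ¬returning holds at every earlier position along the way, so ¬returning U ○returning holds.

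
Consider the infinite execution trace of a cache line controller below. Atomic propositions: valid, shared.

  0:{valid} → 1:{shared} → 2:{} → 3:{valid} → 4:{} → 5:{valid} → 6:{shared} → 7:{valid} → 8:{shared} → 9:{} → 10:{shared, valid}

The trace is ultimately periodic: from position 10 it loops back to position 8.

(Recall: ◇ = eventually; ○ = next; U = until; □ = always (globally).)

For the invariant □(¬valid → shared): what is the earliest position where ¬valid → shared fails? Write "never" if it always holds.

Check ¬valid → shared at each position in order: 0 ✓, 1 ✓.
At position 2 the labels are {}, so ¬valid → shared is false there. This is the first violation.

2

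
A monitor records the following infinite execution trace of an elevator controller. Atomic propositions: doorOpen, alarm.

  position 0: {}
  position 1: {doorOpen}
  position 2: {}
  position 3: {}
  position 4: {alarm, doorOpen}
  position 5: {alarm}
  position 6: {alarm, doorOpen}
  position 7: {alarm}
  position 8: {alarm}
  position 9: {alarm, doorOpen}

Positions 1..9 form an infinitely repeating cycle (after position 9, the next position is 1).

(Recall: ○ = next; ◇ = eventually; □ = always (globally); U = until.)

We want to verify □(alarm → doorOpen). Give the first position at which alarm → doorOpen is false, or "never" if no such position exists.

Check alarm → doorOpen at each position in order: 0 ✓, 1 ✓, 2 ✓, 3 ✓, 4 ✓.
At position 5 the labels are {alarm}, so alarm → doorOpen is false there. This is the first violation.

5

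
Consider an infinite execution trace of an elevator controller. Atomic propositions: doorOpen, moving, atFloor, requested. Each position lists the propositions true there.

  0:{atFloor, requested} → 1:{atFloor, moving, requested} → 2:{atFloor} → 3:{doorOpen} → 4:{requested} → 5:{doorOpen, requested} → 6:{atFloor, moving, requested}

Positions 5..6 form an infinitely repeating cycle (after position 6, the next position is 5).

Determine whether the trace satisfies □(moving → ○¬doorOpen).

Does not hold

moving → ○¬doorOpen must hold at every position from 0 onward. It fails at position 6, so □(moving → ○¬doorOpen) is false.
Positions where moving holds: 1, 6.
Check ○¬doorOpen at each: 1→ok, 6→fails.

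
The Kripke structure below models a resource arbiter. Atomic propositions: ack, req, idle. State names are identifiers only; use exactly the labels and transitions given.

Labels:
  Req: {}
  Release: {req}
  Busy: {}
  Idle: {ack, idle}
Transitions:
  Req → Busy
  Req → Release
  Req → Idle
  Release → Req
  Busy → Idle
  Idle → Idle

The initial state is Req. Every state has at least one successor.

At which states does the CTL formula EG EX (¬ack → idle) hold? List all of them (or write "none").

{Req, Busy, Idle}

States satisfying EX (¬ack → idle): {Req, Busy, Idle}.
States satisfying EG EX (¬ack → idle): {Req, Busy, Idle}.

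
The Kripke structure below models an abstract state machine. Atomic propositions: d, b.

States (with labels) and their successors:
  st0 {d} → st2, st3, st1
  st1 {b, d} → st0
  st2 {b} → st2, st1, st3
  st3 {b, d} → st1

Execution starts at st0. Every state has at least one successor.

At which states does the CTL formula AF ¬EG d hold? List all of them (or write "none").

States satisfying ¬EG d: {st2}.
States satisfying AF ¬EG d: {st2}.

{st2}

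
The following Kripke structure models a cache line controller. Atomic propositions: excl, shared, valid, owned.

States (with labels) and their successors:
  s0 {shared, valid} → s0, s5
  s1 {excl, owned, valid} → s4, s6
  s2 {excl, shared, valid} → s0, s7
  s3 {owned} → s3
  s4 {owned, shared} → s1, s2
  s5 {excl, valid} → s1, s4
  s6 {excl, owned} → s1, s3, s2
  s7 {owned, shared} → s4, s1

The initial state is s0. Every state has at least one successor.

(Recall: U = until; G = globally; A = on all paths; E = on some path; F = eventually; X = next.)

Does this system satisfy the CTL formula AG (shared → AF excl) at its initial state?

No

States satisfying shared → AF excl: {s1, s2, s3, s4, s5, s6, s7}.
States satisfying AG (shared → AF excl): {s3}.
s0 is reachable from s0 and violates shared → AF excl, so AG fails at s0.
s0 ∉ Sat(AG (shared → AF excl)).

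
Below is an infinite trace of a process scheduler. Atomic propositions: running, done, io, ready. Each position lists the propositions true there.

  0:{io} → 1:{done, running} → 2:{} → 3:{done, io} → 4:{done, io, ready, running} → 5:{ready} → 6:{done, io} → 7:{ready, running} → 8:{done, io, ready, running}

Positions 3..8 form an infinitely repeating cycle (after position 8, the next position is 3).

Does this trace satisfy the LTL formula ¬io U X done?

Satisfied

Walking from position 0: X done first holds at position 0, and ¬io holds at every earlier position along the way, so ¬io U X done holds.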